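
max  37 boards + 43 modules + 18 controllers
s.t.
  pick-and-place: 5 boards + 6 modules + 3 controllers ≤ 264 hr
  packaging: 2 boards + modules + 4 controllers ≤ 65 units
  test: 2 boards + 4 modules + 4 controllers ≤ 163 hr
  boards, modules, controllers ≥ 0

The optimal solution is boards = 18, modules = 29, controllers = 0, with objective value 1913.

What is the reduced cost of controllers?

-7

At the optimum: pick-and-place uses 264 of 264 (binding); packaging uses 65 of 65 (binding); test uses 152 of 163 (slack = 11).
By complementary slackness, y = 0 for the non-binding constraint.
Dual feasibility on the basic columns requires 5·y_pick-and-place + 2·y_packaging = 37, 6·y_pick-and-place + 1·y_packaging = 43.
This yields shadow prices y_pick-and-place = 7, y_packaging = 1.
Reduced cost of controllers: c₃ − yᵀa₃ = 18 − (7·3 + 1·4) = 18 − 25 = -7.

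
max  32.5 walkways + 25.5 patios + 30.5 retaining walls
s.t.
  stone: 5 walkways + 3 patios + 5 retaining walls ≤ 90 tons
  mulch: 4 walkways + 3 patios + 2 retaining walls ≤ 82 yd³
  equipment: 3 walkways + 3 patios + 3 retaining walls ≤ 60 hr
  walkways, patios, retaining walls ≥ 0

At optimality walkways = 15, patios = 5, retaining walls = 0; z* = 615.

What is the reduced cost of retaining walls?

Binding: stone and equipment. Non-binding: mulch (7 unused).
By complementary slackness, y = 0 for the non-binding constraint.
Dual feasibility on the basic columns requires 5·y_stone + 3·y_equipment = 32.5, 3·y_stone + 3·y_equipment = 25.5.
This yields shadow prices y_stone = 3.5, y_equipment = 5.
Reduced cost of retaining walls: c₃ − yᵀa₃ = 30.5 − (3.5·5 + 5·3) = 30.5 − 32.5 = -2.

-2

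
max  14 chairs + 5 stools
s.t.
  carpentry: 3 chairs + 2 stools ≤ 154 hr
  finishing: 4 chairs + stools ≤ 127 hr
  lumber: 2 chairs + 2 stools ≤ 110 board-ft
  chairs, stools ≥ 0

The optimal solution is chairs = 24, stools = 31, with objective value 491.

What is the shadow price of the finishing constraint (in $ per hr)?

3

Binding: finishing and lumber. Non-binding: carpentry (20 unused).
Slack constraints have shadow price 0 (complementary slackness).
Dual feasibility on the basic columns requires 4·y_finishing + 2·y_lumber = 14, 1·y_finishing + 2·y_lumber = 5.
This yields shadow prices y_finishing = 3, y_lumber = 1.
Shadow price of finishing = 3.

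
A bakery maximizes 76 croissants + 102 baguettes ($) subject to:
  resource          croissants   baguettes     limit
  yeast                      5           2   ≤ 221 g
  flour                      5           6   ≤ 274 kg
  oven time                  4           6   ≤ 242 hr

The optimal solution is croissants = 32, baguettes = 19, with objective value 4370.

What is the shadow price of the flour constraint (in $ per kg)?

8

Binding: flour and oven time. Non-binding: yeast (23 unused).
By complementary slackness, y = 0 for the non-binding constraint.
From A_Bᵀ y = c: 5·y_flour + 4·y_oven time = 76; 6·y_flour + 6·y_oven time = 102.
This yields shadow prices y_flour = 8, y_oven time = 9.
Shadow price of flour = 8.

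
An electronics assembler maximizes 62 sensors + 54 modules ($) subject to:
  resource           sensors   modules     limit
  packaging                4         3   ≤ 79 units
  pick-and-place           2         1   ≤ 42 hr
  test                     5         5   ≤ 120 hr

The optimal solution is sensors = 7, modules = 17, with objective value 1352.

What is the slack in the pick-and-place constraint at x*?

11

pick-and-place used = 2·7 + 1·17 = 31; slack = 42 − 31 = 11.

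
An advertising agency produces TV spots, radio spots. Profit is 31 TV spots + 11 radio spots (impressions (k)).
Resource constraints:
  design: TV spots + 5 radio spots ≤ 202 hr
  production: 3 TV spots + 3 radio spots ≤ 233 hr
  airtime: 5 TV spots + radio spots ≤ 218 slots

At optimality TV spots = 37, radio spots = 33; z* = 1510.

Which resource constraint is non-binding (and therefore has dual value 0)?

design: 202/202 (binding)
production: 210/233 (slack 23)
airtime: 218/218 (binding)
By complementary slackness, a constraint with positive slack has shadow price 0 → production.

production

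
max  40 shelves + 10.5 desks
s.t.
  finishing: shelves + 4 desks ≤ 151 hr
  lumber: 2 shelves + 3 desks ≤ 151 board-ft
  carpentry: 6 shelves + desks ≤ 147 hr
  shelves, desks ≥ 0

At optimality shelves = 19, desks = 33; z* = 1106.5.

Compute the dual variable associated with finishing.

At the optimum: finishing uses 151 of 151 (binding); lumber uses 137 of 151 (slack = 14); carpentry uses 147 of 147 (binding).
Since lumber is not tight, its dual is 0.
From A_Bᵀ y = c: 1·y_finishing + 6·y_carpentry = 40; 4·y_finishing + 1·y_carpentry = 10.5.
→ y_finishing = 1 and y_carpentry = 6.5.
Shadow price of finishing = 1.

1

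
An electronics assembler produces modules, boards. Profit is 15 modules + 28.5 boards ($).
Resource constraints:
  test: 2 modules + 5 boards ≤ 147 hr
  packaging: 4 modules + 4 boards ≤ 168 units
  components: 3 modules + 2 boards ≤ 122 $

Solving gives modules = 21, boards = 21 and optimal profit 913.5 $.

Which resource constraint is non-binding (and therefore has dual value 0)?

test: 147/147 (binding)
packaging: 168/168 (binding)
components: 105/122 (slack 17)
By complementary slackness, a constraint with positive slack has shadow price 0 → components.

components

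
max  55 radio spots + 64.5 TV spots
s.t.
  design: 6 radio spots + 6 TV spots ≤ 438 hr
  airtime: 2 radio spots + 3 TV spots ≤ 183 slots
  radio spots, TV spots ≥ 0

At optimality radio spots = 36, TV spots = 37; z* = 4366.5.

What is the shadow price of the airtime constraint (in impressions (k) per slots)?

At the optimum: design uses 438 of 438 (binding); airtime uses 183 of 183 (binding).
Dual feasibility on the basic columns requires 6·y_design + 2·y_airtime = 55, 6·y_design + 3·y_airtime = 64.5.
This yields shadow prices y_design = 6, y_airtime = 9.5.
Shadow price of airtime = 9.5.

9.5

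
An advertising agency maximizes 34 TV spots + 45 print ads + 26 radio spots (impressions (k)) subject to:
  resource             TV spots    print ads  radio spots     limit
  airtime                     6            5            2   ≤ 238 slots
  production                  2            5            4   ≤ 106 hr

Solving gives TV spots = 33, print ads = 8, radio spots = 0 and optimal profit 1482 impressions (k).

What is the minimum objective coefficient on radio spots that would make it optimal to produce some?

At the optimum: airtime uses 238 of 238 (binding); production uses 106 of 106 (binding).
Dual feasibility on the basic columns requires 6·y_airtime + 2·y_production = 34, 5·y_airtime + 5·y_production = 45.
Solving: y_airtime = 4, y_production = 5.
radio spots enters the basis when its profit ≥ yᵀa₃ = 4·2 + 5·4 = 28.

28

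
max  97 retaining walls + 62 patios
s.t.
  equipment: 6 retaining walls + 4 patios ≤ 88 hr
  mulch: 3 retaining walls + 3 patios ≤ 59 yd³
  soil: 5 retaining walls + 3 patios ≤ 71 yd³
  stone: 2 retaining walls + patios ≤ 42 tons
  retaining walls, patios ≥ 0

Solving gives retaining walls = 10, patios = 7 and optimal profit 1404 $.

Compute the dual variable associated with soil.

8

Check each constraint at x*: equipment 88/88 (tight); mulch 51/59 (slack 8); soil 71/71 (tight); stone 27/42 (slack 15).
By complementary slackness, y = 0 for the non-binding constraints.
From A_Bᵀ y = c: 6·y_equipment + 5·y_soil = 97; 4·y_equipment + 3·y_soil = 62.
→ y_equipment = 9.5 and y_soil = 8.
Shadow price of soil = 8.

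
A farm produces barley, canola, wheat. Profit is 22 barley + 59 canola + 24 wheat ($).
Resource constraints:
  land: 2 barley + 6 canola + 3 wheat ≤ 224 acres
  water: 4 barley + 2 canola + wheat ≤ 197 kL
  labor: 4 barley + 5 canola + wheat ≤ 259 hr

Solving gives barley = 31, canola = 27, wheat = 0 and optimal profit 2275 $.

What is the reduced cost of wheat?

-4

Check each constraint at x*: land 224/224 (tight); water 178/197 (slack 19); labor 259/259 (tight).
Since water is not tight, its dual is 0.
Dual feasibility on the basic columns requires 2·y_land + 4·y_labor = 22, 6·y_land + 5·y_labor = 59.
This yields shadow prices y_land = 9, y_labor = 1.
Reduced cost of wheat: c₃ − yᵀa₃ = 24 − (9·3 + 1·1) = 24 − 28 = -4.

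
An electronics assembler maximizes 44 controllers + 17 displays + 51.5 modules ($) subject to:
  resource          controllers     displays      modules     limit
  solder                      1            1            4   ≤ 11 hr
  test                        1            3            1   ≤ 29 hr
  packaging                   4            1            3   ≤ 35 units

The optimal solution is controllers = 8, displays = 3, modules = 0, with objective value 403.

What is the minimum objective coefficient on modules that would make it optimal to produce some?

At the optimum: solder uses 11 of 11 (binding); test uses 17 of 29 (slack = 12); packaging uses 35 of 35 (binding).
By complementary slackness, y = 0 for the non-binding constraint.
The binding rows give the dual system: 1·y_solder + 4·y_packaging = 44 and 1·y_solder + 1·y_packaging = 17.
This yields shadow prices y_solder = 8, y_packaging = 9.
modules enters the basis when its profit ≥ yᵀa₃ = 8·4 + 9·3 = 59.

59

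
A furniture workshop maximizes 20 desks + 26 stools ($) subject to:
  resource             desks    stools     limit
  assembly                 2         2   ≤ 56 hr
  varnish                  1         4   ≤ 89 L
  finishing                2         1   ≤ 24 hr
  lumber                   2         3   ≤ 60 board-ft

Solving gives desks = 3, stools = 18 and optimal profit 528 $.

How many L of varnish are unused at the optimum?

14

varnish used = 1·3 + 4·18 = 75; slack = 89 − 75 = 14.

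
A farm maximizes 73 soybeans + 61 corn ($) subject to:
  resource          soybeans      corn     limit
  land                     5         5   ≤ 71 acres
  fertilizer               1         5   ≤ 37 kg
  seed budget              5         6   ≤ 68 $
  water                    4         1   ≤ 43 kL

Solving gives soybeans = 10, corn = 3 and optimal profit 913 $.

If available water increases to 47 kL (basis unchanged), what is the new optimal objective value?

941

Binding: seed budget and water. Non-binding: land (6 unused), fertilizer (12 unused).
Slack constraints have shadow price 0 (complementary slackness).
From A_Bᵀ y = c: 5·y_seed budget + 4·y_water = 73; 6·y_seed budget + 1·y_water = 61.
Solving: y_seed budget = 9, y_water = 7.
Δz = y_water·Δb = 7 × (4) = 28, so new z* = 913 + 28 = 941.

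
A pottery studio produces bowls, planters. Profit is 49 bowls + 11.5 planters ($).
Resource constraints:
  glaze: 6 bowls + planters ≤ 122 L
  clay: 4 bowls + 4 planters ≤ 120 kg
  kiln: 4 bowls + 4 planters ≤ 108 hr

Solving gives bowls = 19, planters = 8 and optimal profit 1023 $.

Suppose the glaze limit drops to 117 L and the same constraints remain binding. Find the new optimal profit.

985.5

Check each constraint at x*: glaze 122/122 (tight); clay 108/120 (slack 12); kiln 108/108 (tight).
Since clay is not tight, its dual is 0.
The binding rows give the dual system: 6·y_glaze + 4·y_kiln = 49 and 1·y_glaze + 4·y_kiln = 11.5.
This yields shadow prices y_glaze = 7.5, y_kiln = 1.
Δz = y_glaze·Δb = 7.5 × (-5) = -37.5, so new z* = 1023 − 37.5 = 985.5.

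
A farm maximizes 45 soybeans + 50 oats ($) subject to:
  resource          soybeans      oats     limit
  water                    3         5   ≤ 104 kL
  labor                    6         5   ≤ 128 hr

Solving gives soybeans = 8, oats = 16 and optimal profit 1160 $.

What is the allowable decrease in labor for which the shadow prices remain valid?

Binding constraints: water, labor. The basis is B = [[3,5],[6,5]] with det -15.
Per unit decrease in labor, x* moves by d = (-0.3333, 0.2).
The basis stays optimal until soybeans reaches 0; allowable decrease = 24 hr.

24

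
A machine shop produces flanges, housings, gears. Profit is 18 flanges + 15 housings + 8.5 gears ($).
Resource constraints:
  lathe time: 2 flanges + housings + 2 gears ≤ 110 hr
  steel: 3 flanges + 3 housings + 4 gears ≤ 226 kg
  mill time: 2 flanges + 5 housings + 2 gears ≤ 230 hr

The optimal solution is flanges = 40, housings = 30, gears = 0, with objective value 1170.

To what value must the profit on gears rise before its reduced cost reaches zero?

18

Check each constraint at x*: lathe time 110/110 (tight); steel 210/226 (slack 16); mill time 230/230 (tight).
By complementary slackness, y = 0 for the non-binding constraint.
The binding rows give the dual system: 2·y_lathe time + 2·y_mill time = 18 and 1·y_lathe time + 5·y_mill time = 15.
This yields shadow prices y_lathe time = 7.5, y_mill time = 1.5.
gears enters the basis when its profit ≥ yᵀa₃ = 7.5·2 + 1.5·2 = 18.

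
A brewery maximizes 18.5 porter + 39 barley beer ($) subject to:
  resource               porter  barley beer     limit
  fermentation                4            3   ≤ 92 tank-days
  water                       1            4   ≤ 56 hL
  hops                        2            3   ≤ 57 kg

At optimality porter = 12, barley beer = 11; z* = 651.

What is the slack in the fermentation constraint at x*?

11

fermentation used = 4·12 + 3·11 = 81; slack = 92 − 81 = 11.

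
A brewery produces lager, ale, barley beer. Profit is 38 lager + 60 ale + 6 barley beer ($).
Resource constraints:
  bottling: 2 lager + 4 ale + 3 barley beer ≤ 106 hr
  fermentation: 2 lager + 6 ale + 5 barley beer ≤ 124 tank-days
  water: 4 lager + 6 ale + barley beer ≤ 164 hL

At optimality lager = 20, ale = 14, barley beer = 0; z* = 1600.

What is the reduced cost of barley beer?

At the optimum: bottling uses 96 of 106 (slack = 10); fermentation uses 124 of 124 (binding); water uses 164 of 164 (binding).
By complementary slackness, y = 0 for the non-binding constraint.
The binding rows give the dual system: 2·y_fermentation + 4·y_water = 38 and 6·y_fermentation + 6·y_water = 60.
This yields shadow prices y_fermentation = 1, y_water = 9.
Reduced cost of barley beer: c₃ − yᵀa₃ = 6 − (1·5 + 9·1) = 6 − 14 = -8.

-8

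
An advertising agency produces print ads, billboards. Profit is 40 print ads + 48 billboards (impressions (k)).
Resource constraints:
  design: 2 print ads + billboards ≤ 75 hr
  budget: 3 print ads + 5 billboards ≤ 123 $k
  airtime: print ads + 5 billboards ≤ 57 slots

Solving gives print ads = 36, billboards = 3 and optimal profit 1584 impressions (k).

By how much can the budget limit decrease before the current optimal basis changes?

10.5

Binding constraints: design, budget. The basis is B = [[2,1],[3,5]] with det 7.
Per unit decrease in budget, x* moves by d = (0.1429, -0.2857).
The basis stays optimal until billboards reaches 0; allowable decrease = 10.5 $k.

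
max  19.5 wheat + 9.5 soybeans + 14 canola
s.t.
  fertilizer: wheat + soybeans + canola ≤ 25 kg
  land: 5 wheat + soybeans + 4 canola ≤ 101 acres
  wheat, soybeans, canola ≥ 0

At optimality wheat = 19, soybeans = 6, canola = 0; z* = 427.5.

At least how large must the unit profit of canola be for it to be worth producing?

Check each constraint at x*: fertilizer 25/25 (tight); land 101/101 (tight).
From A_Bᵀ y = c: 1·y_fertilizer + 5·y_land = 19.5; 1·y_fertilizer + 1·y_land = 9.5.
→ y_fertilizer = 7 and y_land = 2.5.
canola enters the basis when its profit ≥ yᵀa₃ = 7·1 + 2.5·4 = 17.

17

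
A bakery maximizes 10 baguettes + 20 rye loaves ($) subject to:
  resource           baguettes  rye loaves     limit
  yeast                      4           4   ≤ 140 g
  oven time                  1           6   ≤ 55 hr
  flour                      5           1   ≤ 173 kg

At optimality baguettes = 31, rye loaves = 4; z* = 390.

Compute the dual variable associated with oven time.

Binding: yeast and oven time. Non-binding: flour (14 unused).
Since flour is not tight, its dual is 0.
From A_Bᵀ y = c: 4·y_yeast + 1·y_oven time = 10; 4·y_yeast + 6·y_oven time = 20.
Solving: y_yeast = 2, y_oven time = 2.
Shadow price of oven time = 2.

2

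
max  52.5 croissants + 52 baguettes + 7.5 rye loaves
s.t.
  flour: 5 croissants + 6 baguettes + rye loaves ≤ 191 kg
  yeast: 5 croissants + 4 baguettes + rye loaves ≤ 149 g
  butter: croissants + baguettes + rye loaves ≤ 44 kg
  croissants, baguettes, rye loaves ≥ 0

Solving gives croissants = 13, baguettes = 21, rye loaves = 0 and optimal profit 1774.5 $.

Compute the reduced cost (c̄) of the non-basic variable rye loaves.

-3

At the optimum: flour uses 191 of 191 (binding); yeast uses 149 of 149 (binding); butter uses 34 of 44 (slack = 10).
By complementary slackness, y = 0 for the non-binding constraint.
The binding rows give the dual system: 5·y_flour + 5·y_yeast = 52.5 and 6·y_flour + 4·y_yeast = 52.
→ y_flour = 5 and y_yeast = 5.5.
Reduced cost of rye loaves: c₃ − yᵀa₃ = 7.5 − (5·1 + 5.5·1) = 7.5 − 10.5 = -3.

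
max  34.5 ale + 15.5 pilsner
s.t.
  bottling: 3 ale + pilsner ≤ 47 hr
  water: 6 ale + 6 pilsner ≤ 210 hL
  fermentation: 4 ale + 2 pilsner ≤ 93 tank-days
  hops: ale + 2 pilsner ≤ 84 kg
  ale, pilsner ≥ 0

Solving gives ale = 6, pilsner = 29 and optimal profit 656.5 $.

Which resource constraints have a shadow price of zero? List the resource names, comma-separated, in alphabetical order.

bottling: 47/47 (binding)
water: 210/210 (binding)
fermentation: 82/93 (slack 11)
hops: 64/84 (slack 20)
By complementary slackness, a constraint with positive slack has shadow price 0 → fermentation, hops.

fermentation, hops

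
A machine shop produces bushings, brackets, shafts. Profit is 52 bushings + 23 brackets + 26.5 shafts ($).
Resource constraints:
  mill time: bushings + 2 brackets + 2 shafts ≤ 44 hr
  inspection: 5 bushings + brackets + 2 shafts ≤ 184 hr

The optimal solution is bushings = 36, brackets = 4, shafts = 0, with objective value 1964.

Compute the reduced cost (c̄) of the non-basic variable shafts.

At the optimum: mill time uses 44 of 44 (binding); inspection uses 184 of 184 (binding).
From A_Bᵀ y = c: 1·y_mill time + 5·y_inspection = 52; 2·y_mill time + 1·y_inspection = 23.
→ y_mill time = 7 and y_inspection = 9.
Reduced cost of shafts: c₃ − yᵀa₃ = 26.5 − (7·2 + 9·2) = 26.5 − 32 = -5.5.

-5.5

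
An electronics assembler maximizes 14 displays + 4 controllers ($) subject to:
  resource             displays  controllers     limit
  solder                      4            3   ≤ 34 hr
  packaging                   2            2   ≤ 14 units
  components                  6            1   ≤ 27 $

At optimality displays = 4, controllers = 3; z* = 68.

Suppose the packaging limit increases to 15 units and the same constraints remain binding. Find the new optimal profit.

69

Binding: packaging and components. Non-binding: solder (9 unused).
Since solder is not tight, its dual is 0.
The binding rows give the dual system: 2·y_packaging + 6·y_components = 14 and 2·y_packaging + 1·y_components = 4.
→ y_packaging = 1 and y_components = 2.
Δz = y_packaging·Δb = 1 × (1) = 1, so new z* = 68 + 1 = 69.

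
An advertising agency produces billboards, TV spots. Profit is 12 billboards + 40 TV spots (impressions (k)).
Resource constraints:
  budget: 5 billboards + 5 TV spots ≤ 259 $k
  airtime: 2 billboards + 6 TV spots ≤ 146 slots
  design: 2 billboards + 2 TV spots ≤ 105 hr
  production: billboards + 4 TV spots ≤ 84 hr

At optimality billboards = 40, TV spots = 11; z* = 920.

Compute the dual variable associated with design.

Binding: airtime and production. Non-binding: budget (4 unused), design (3 unused).
By complementary slackness, y = 0 for the non-binding constraints.
The binding rows give the dual system: 2·y_airtime + 1·y_production = 12 and 6·y_airtime + 4·y_production = 40.
This yields shadow prices y_airtime = 4, y_production = 4.
Shadow price of design = 0.

0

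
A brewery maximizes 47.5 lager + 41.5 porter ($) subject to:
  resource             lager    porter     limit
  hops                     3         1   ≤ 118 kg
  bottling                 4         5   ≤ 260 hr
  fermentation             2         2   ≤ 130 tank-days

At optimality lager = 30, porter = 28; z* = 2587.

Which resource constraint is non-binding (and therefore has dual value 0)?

hops: 118/118 (binding)
bottling: 260/260 (binding)
fermentation: 116/130 (slack 14)
By complementary slackness, a constraint with positive slack has shadow price 0 → fermentation.

fermentation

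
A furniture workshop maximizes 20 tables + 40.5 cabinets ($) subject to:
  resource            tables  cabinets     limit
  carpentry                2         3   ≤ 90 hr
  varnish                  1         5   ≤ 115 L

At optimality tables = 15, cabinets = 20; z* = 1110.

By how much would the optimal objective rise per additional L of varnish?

At the optimum: carpentry uses 90 of 90 (binding); varnish uses 115 of 115 (binding).
The binding rows give the dual system: 2·y_carpentry + 1·y_varnish = 20 and 3·y_carpentry + 5·y_varnish = 40.5.
Solving: y_carpentry = 8.5, y_varnish = 3.
Shadow price of varnish = 3.

3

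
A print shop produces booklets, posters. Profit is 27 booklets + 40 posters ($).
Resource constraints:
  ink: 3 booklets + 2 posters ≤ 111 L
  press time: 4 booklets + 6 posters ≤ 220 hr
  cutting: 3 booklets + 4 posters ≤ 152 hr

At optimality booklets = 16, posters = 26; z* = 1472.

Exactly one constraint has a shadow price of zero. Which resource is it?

ink: 100/111 (slack 11)
press time: 220/220 (binding)
cutting: 152/152 (binding)
By complementary slackness, a constraint with positive slack has shadow price 0 → ink.

ink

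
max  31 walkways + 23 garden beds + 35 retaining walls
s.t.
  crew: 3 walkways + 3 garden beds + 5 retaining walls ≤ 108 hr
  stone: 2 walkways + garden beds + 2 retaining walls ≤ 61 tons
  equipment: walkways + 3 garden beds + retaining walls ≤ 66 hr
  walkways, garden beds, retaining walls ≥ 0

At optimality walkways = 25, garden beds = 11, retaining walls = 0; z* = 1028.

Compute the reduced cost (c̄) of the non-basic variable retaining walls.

At the optimum: crew uses 108 of 108 (binding); stone uses 61 of 61 (binding); equipment uses 58 of 66 (slack = 8).
Slack constraints have shadow price 0 (complementary slackness).
Dual feasibility on the basic columns requires 3·y_crew + 2·y_stone = 31, 3·y_crew + 1·y_stone = 23.
This yields shadow prices y_crew = 5, y_stone = 8.
Reduced cost of retaining walls: c₃ − yᵀa₃ = 35 − (5·5 + 8·2) = 35 − 41 = -6.

-6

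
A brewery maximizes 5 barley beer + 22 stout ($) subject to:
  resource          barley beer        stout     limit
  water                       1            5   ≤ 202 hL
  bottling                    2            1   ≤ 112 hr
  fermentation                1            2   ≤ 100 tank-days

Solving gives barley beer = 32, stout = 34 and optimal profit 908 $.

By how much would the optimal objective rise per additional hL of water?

4

Check each constraint at x*: water 202/202 (tight); bottling 98/112 (slack 14); fermentation 100/100 (tight).
Since bottling is not tight, its dual is 0.
The binding rows give the dual system: 1·y_water + 1·y_fermentation = 5 and 5·y_water + 2·y_fermentation = 22.
→ y_water = 4 and y_fermentation = 1.
Shadow price of water = 4.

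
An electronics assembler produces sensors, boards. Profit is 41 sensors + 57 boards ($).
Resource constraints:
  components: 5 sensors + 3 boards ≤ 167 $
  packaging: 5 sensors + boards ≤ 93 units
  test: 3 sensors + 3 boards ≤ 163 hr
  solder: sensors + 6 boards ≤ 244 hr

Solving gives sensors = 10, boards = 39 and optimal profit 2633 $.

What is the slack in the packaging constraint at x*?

packaging used = 5·10 + 1·39 = 89; slack = 93 − 89 = 4.

4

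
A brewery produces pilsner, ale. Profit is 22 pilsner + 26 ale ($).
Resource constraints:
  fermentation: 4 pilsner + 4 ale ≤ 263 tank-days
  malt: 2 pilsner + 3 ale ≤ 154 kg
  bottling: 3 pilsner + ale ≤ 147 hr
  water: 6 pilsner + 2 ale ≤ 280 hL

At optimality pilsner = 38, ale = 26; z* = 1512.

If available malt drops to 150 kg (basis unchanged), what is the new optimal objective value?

Binding: malt and water. Non-binding: fermentation (7 unused), bottling (7 unused).
By complementary slackness, y = 0 for the non-binding constraints.
The binding rows give the dual system: 2·y_malt + 6·y_water = 22 and 3·y_malt + 2·y_water = 26.
→ y_malt = 8 and y_water = 1.
Δz = y_malt·Δb = 8 × (-4) = -32, so new z* = 1512 − 32 = 1480.

1480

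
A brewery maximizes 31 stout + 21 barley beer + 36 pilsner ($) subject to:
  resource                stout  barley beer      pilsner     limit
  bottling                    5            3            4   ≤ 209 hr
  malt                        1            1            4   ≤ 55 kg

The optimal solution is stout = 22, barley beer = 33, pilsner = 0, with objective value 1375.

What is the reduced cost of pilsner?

At the optimum: bottling uses 209 of 209 (binding); malt uses 55 of 55 (binding).
The binding rows give the dual system: 5·y_bottling + 1·y_malt = 31 and 3·y_bottling + 1·y_malt = 21.
This yields shadow prices y_bottling = 5, y_malt = 6.
Reduced cost of pilsner: c₃ − yᵀa₃ = 36 − (5·4 + 6·4) = 36 − 44 = -8.

-8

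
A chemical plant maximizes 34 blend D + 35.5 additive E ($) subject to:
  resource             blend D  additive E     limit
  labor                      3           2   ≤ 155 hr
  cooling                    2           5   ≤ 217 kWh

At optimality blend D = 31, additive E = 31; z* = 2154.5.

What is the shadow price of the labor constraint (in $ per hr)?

Both labor and cooling are binding at x*.
From A_Bᵀ y = c: 3·y_labor + 2·y_cooling = 34; 2·y_labor + 5·y_cooling = 35.5.
Solving: y_labor = 9, y_cooling = 3.5.
Shadow price of labor = 9.

9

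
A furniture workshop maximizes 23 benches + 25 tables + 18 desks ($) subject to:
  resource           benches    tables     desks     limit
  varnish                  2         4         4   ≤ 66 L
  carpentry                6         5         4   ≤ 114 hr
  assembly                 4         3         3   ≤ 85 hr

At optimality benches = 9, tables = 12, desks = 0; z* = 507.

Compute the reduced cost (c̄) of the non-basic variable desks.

-4

At the optimum: varnish uses 66 of 66 (binding); carpentry uses 114 of 114 (binding); assembly uses 72 of 85 (slack = 13).
By complementary slackness, y = 0 for the non-binding constraint.
Dual feasibility on the basic columns requires 2·y_varnish + 6·y_carpentry = 23, 4·y_varnish + 5·y_carpentry = 25.
Solving: y_varnish = 2.5, y_carpentry = 3.
Reduced cost of desks: c₃ − yᵀa₃ = 18 − (2.5·4 + 3·4) = 18 − 22 = -4.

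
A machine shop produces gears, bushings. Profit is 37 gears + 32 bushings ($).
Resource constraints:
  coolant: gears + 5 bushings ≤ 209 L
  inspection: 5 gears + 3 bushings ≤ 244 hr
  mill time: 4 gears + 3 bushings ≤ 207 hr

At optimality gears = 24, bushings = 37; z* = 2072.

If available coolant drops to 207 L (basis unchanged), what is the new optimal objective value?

2070

Check each constraint at x*: coolant 209/209 (tight); inspection 231/244 (slack 13); mill time 207/207 (tight).
Slack constraints have shadow price 0 (complementary slackness).
Dual feasibility on the basic columns requires 1·y_coolant + 4·y_mill time = 37, 5·y_coolant + 3·y_mill time = 32.
This yields shadow prices y_coolant = 1, y_mill time = 9.
Δz = y_coolant·Δb = 1 × (-2) = -2, so new z* = 2072 − 2 = 2070.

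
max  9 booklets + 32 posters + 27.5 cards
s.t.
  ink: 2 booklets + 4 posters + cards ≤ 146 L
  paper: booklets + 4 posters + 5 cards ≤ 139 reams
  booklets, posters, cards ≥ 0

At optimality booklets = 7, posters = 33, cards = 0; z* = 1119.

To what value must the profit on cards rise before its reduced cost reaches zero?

At the optimum: ink uses 146 of 146 (binding); paper uses 139 of 139 (binding).
From A_Bᵀ y = c: 2·y_ink + 1·y_paper = 9; 4·y_ink + 4·y_paper = 32.
→ y_ink = 1 and y_paper = 7.
cards enters the basis when its profit ≥ yᵀa₃ = 1·1 + 7·5 = 36.

36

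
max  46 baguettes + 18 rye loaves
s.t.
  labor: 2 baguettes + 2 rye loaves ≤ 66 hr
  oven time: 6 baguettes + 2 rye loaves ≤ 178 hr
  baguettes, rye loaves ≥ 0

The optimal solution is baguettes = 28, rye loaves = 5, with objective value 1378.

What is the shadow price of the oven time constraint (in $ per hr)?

7

Check each constraint at x*: labor 66/66 (tight); oven time 178/178 (tight).
From A_Bᵀ y = c: 2·y_labor + 6·y_oven time = 46; 2·y_labor + 2·y_oven time = 18.
Solving: y_labor = 2, y_oven time = 7.
Shadow price of oven time = 7.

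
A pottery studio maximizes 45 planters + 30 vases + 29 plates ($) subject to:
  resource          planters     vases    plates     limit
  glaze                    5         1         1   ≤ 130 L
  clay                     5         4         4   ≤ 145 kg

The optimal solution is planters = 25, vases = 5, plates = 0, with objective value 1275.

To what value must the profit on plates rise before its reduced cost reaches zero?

30

At the optimum: glaze uses 130 of 130 (binding); clay uses 145 of 145 (binding).
The binding rows give the dual system: 5·y_glaze + 5·y_clay = 45 and 1·y_glaze + 4·y_clay = 30.
Solving: y_glaze = 2, y_clay = 7.
plates enters the basis when its profit ≥ yᵀa₃ = 2·1 + 7·4 = 30.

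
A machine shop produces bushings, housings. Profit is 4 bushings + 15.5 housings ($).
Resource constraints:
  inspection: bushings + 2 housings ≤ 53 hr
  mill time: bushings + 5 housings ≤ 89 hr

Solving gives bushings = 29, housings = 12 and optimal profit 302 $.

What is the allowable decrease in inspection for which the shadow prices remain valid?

Binding constraints: inspection, mill time. The basis is B = [[1,2],[1,5]] with det 3.
Per unit decrease in inspection, x* moves by d = (-1.6667, 0.3333).
The basis stays optimal until bushings reaches 0; allowable decrease = 17.4 hr.

17.4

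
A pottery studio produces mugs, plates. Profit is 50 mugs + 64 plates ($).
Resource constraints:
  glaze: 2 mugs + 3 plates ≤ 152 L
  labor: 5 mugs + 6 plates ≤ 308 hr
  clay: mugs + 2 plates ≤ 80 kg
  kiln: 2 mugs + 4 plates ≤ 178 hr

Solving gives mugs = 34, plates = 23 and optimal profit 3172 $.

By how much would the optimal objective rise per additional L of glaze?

0

Check each constraint at x*: glaze 137/152 (slack 15); labor 308/308 (tight); clay 80/80 (tight); kiln 160/178 (slack 18).
Since glaze, kiln are not tight, their duals are 0.
The binding rows give the dual system: 5·y_labor + 1·y_clay = 50 and 6·y_labor + 2·y_clay = 64.
This yields shadow prices y_labor = 9, y_clay = 5.
Shadow price of glaze = 0.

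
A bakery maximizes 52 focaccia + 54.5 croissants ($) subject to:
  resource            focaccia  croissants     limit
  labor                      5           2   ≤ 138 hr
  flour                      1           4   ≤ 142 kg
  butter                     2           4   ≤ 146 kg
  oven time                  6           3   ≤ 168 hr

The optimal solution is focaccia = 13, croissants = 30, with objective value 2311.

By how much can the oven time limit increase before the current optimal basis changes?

Binding constraints: butter, oven time. The basis is B = [[2,4],[6,3]] with det -18.
Per unit increase in oven time, x* moves by d = (0.2222, -0.1111).
The basis stays optimal until labor becomes binding; allowable increase = 14.625 hr.

14.625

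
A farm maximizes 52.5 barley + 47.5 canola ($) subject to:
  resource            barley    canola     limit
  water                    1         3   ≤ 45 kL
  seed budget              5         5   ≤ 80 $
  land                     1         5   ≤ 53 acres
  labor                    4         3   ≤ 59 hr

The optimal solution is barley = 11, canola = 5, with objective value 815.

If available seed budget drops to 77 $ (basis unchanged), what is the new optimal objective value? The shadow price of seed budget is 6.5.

Δb = -3, so new z* = 815 + (6.5)·(-3) = 815 − 19.5 = 795.5.

795.5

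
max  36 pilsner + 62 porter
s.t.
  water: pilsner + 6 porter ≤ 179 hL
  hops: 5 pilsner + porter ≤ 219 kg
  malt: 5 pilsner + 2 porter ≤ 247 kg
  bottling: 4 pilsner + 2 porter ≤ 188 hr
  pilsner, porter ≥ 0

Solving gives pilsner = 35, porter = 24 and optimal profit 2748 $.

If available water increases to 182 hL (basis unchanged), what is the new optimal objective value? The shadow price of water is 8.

2772

Δb = 3, so new z* = 2748 + (8)·(3) = 2748 + 24 = 2772.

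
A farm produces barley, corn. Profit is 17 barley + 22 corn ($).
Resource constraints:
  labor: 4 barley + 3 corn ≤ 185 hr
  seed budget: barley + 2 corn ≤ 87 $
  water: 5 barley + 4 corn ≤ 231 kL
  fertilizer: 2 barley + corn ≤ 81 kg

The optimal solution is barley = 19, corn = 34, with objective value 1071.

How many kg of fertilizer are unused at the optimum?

fertilizer used = 2·19 + 1·34 = 72; slack = 81 − 72 = 9.

9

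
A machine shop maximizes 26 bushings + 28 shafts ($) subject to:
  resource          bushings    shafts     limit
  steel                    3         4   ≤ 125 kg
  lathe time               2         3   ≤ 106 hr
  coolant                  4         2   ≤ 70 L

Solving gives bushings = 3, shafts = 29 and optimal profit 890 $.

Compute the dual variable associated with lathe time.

0

Binding: steel and coolant. Non-binding: lathe time (13 unused).
By complementary slackness, y = 0 for the non-binding constraint.
From A_Bᵀ y = c: 3·y_steel + 4·y_coolant = 26; 4·y_steel + 2·y_coolant = 28.
→ y_steel = 6 and y_coolant = 2.
Shadow price of lathe time = 0.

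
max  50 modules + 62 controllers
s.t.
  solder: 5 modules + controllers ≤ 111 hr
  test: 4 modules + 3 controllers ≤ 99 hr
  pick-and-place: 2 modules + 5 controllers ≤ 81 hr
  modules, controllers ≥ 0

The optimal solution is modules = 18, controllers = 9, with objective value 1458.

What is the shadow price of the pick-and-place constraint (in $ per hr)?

Binding: test and pick-and-place. Non-binding: solder (12 unused).
Since solder is not tight, its dual is 0.
Dual feasibility on the basic columns requires 4·y_test + 2·y_pick-and-place = 50, 3·y_test + 5·y_pick-and-place = 62.
→ y_test = 9 and y_pick-and-place = 7.
Shadow price of pick-and-place = 7.

7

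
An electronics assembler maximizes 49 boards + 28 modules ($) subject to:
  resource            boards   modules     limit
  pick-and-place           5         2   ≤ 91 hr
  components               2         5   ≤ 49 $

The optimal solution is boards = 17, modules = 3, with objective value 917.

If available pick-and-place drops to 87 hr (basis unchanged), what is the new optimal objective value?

881

At the optimum: pick-and-place uses 91 of 91 (binding); components uses 49 of 49 (binding).
From A_Bᵀ y = c: 5·y_pick-and-place + 2·y_components = 49; 2·y_pick-and-place + 5·y_components = 28.
Solving: y_pick-and-place = 9, y_components = 2.
Δz = y_pick-and-place·Δb = 9 × (-4) = -36, so new z* = 917 − 36 = 881.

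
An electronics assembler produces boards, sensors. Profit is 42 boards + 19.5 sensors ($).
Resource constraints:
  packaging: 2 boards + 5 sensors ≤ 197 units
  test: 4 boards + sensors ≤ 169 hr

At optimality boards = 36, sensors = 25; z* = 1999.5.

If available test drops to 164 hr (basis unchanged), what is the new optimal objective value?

At the optimum: packaging uses 197 of 197 (binding); test uses 169 of 169 (binding).
Dual feasibility on the basic columns requires 2·y_packaging + 4·y_test = 42, 5·y_packaging + 1·y_test = 19.5.
This yields shadow prices y_packaging = 2, y_test = 9.5.
Δz = y_test·Δb = 9.5 × (-5) = -47.5, so new z* = 1999.5 − 47.5 = 1952.

1952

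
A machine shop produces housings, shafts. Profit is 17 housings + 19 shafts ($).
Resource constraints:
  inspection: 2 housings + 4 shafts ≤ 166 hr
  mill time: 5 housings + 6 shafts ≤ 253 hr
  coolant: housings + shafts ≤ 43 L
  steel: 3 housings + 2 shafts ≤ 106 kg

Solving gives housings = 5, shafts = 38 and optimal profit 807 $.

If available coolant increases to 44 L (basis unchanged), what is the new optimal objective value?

Check each constraint at x*: inspection 162/166 (slack 4); mill time 253/253 (tight); coolant 43/43 (tight); steel 91/106 (slack 15).
Since inspection, steel are not tight, their duals are 0.
The binding rows give the dual system: 5·y_mill time + 1·y_coolant = 17 and 6·y_mill time + 1·y_coolant = 19.
→ y_mill time = 2 and y_coolant = 7.
Δz = y_coolant·Δb = 7 × (1) = 7, so new z* = 807 + 7 = 814.

814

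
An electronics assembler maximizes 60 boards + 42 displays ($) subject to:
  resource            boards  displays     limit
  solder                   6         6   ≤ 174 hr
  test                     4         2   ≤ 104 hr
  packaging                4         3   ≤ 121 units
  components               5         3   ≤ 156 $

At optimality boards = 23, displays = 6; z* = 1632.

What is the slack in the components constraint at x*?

23

components used = 5·23 + 3·6 = 133; slack = 156 − 133 = 23.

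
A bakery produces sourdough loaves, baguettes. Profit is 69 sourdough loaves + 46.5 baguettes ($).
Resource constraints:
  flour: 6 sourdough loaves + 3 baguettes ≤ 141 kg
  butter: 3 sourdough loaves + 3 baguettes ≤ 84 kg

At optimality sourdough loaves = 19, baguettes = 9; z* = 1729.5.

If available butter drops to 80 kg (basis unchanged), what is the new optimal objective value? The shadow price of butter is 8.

1697.5

Δb = -4, so new z* = 1729.5 + (8)·(-4) = 1729.5 − 32 = 1697.5.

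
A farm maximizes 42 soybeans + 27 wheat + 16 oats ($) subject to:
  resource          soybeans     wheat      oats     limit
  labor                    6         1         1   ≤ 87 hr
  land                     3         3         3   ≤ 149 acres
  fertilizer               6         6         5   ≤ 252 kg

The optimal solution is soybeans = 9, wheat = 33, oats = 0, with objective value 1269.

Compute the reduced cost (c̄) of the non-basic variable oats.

-7

Check each constraint at x*: labor 87/87 (tight); land 126/149 (slack 23); fertilizer 252/252 (tight).
By complementary slackness, y = 0 for the non-binding constraint.
The binding rows give the dual system: 6·y_labor + 6·y_fertilizer = 42 and 1·y_labor + 6·y_fertilizer = 27.
→ y_labor = 3 and y_fertilizer = 4.
Reduced cost of oats: c₃ − yᵀa₃ = 16 − (3·1 + 4·5) = 16 − 23 = -7.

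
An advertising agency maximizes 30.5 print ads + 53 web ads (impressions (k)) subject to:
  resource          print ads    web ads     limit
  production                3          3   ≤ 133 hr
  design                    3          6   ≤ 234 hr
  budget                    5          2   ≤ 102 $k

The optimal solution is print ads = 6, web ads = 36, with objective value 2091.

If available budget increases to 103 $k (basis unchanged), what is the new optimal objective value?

2092

At the optimum: production uses 126 of 133 (slack = 7); design uses 234 of 234 (binding); budget uses 102 of 102 (binding).
By complementary slackness, y = 0 for the non-binding constraint.
The binding rows give the dual system: 3·y_design + 5·y_budget = 30.5 and 6·y_design + 2·y_budget = 53.
Solving: y_design = 8.5, y_budget = 1.
Δz = y_budget·Δb = 1 × (1) = 1, so new z* = 2091 + 1 = 2092.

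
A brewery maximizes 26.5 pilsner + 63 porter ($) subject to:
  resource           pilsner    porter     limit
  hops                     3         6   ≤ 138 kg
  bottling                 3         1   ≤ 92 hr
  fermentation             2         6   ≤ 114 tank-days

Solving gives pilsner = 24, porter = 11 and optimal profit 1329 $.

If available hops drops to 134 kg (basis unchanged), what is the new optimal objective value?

At the optimum: hops uses 138 of 138 (binding); bottling uses 83 of 92 (slack = 9); fermentation uses 114 of 114 (binding).
Since bottling is not tight, its dual is 0.
The binding rows give the dual system: 3·y_hops + 2·y_fermentation = 26.5 and 6·y_hops + 6·y_fermentation = 63.
This yields shadow prices y_hops = 5.5, y_fermentation = 5.
Δz = y_hops·Δb = 5.5 × (-4) = -22, so new z* = 1329 − 22 = 1307.

1307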